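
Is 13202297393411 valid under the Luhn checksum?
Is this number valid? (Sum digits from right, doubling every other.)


Luhn sum = 59
59 mod 10 = 9

Invalid (Luhn sum mod 10 = 9)


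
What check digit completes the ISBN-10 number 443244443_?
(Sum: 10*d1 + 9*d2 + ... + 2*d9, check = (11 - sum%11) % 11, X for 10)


Weighted sum: 192
192 mod 11 = 5

Check digit: 6


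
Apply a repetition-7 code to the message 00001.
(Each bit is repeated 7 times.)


Each bit -> 7 copies

00000000000000000000000000001111111


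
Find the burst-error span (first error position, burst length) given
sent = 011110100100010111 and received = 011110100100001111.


XOR: 000000000000011000

Burst at position 13, length 2


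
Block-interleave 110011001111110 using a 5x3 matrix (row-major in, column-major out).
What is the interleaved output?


Matrix:
  110
  011
  001
  111
  110
Read columns: 100111101101110

100111101101110


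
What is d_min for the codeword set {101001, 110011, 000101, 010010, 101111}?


Comparing all pairs, minimum distance: 2
Can detect 1 errors, correct 0 errors

2


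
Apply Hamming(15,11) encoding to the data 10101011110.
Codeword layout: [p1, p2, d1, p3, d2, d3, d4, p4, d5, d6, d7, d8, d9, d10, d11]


Parity bits: p1=0, p2=0, p3=0, p4=1

001001011011110


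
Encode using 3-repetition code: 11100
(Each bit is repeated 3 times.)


Each bit -> 3 copies

111111111000000


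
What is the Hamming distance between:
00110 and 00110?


XOR: 00000
Count of 1s: 0

0


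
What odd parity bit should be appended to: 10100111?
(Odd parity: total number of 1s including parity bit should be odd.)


Number of 1s in data: 5
Parity bit: 0

0


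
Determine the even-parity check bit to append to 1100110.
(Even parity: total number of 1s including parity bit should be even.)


Number of 1s in data: 4
Parity bit: 0

0


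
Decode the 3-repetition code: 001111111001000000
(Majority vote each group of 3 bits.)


Groups: 001, 111, 111, 001, 000, 000
Majority votes: 011000

011000


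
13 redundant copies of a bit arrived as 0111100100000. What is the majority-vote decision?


Ones: 5 out of 13
Threshold: 7

0 (5/13 voted 1)


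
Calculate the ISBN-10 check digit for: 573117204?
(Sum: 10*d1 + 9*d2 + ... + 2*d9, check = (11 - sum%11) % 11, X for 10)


Weighted sum: 201
201 mod 11 = 3

Check digit: 8


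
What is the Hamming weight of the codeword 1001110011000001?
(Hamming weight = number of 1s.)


Counting 1s in 1001110011000001

7


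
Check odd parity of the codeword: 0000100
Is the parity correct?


Number of 1s: 1

Yes, parity is correct (1 ones)


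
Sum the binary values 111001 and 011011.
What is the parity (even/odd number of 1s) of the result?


111001 = 57
011011 = 27
Sum = 84 = 1010100
1s count = 3

odd parity (3 ones in 1010100)


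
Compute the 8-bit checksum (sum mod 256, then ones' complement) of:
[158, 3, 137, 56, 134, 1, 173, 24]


Sum = 686 mod 256 = 174
Complement = 81

81


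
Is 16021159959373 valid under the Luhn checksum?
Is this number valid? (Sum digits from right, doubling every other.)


Luhn sum = 57
57 mod 10 = 7

Invalid (Luhn sum mod 10 = 7)


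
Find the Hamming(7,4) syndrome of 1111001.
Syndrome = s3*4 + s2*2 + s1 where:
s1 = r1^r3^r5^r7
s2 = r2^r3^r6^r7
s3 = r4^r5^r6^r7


s1=1, s2=1, s3=0

Syndrome = 3 (error at position 3)


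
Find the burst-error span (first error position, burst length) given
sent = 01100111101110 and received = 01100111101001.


XOR: 00000000000111

Burst at position 11, length 3


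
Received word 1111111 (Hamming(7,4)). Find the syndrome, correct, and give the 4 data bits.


Syndrome = 0: no error detected

Data: 1111 (no errors)


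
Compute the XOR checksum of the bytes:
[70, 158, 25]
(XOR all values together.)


XOR chain: 70 ^ 158 ^ 25 = 193

193


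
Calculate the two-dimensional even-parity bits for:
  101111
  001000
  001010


Row parities: 110
Column parities: 101101

Row P: 110, Col P: 101101, Corner: 0


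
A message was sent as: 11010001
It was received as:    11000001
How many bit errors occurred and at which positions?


XOR: 00010000

1 error(s) at position(s): 3


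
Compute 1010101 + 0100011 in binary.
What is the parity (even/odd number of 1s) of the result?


1010101 = 85
0100011 = 35
Sum = 120 = 1111000
1s count = 4

even parity (4 ones in 1111000)


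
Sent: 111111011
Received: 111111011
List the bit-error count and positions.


XOR: 000000000

0 errors (received matches sent)


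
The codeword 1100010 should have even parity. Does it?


Number of 1s: 3

No, parity error (3 ones)


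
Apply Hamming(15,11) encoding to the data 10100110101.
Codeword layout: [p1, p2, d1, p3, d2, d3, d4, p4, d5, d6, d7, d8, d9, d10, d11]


Parity bits: p1=0, p2=1, p3=1, p4=0

011101000110101


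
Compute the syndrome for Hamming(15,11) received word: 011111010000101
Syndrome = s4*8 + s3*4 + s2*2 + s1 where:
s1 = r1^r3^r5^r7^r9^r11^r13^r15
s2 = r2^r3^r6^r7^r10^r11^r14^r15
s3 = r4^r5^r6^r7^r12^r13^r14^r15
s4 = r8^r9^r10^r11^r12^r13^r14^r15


s1=0, s2=0, s3=1, s4=1

Syndrome = 12 (error at position 12)


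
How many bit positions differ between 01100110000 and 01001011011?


XOR: 00101101011
Count of 1s: 6

6


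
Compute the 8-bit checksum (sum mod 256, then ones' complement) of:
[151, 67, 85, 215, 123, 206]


Sum = 847 mod 256 = 79
Complement = 176

176


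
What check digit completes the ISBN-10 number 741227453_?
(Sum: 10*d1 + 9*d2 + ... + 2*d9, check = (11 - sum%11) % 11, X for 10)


Weighted sum: 212
212 mod 11 = 3

Check digit: 8


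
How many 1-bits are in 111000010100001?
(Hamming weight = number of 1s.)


Counting 1s in 111000010100001

6


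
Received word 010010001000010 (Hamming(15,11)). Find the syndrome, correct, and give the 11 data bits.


Syndrome = 0: no error detected

Data: 01001000010 (no errors)


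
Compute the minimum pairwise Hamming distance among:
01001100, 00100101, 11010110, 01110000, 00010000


Comparing all pairs, minimum distance: 2
Can detect 1 errors, correct 0 errors

2


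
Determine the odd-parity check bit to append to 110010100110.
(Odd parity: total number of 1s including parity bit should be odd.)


Number of 1s in data: 6
Parity bit: 1

1


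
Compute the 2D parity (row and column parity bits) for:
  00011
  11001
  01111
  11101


Row parities: 0100
Column parities: 01000

Row P: 0100, Col P: 01000, Corner: 1


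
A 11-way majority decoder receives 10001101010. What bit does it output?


Ones: 5 out of 11
Threshold: 6

0 (5/11 voted 1)


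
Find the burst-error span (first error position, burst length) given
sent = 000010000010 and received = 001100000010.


XOR: 001110000000

Burst at position 2, length 3


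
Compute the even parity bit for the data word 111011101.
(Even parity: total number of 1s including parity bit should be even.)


Number of 1s in data: 7
Parity bit: 1

1


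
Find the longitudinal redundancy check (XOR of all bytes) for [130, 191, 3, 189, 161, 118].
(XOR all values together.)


XOR chain: 130 ^ 191 ^ 3 ^ 189 ^ 161 ^ 118 = 84

84


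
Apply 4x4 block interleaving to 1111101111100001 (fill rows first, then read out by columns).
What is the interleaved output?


Matrix:
  1111
  1011
  1110
  0001
Read columns: 1110101011101101

1110101011101101


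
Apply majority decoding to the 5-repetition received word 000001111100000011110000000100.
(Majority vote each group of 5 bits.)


Groups: 00000, 11111, 00000, 01111, 00000, 00100
Majority votes: 010100

010100


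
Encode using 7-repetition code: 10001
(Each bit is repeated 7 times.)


Each bit -> 7 copies

11111110000000000000000000001111111


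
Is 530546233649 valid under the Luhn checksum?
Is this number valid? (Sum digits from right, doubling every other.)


Luhn sum = 59
59 mod 10 = 9

Invalid (Luhn sum mod 10 = 9)


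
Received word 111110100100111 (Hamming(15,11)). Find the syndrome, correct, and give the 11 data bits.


Syndrome = 0: no error detected

Data: 11010100111 (no errors)


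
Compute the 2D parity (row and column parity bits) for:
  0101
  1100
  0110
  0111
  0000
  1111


Row parities: 000100
Column parities: 0111

Row P: 000100, Col P: 0111, Corner: 1


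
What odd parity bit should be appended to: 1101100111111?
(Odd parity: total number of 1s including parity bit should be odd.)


Number of 1s in data: 10
Parity bit: 1

1


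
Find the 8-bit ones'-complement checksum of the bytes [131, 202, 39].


Sum = 372 mod 256 = 116
Complement = 139

139


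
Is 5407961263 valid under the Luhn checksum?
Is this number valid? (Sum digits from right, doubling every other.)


Luhn sum = 37
37 mod 10 = 7

Invalid (Luhn sum mod 10 = 7)


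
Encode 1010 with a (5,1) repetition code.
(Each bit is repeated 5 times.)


Each bit -> 5 copies

11111000001111100000


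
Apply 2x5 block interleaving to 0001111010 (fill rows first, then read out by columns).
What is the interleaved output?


Matrix:
  00011
  11010
Read columns: 0101001110

0101001110


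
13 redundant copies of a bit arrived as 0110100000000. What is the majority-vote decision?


Ones: 3 out of 13
Threshold: 7

0 (3/13 voted 1)


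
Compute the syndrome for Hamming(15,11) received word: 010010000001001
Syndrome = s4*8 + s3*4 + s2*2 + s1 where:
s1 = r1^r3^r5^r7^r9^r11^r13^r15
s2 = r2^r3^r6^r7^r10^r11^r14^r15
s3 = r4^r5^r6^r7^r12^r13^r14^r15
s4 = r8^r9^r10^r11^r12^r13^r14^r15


s1=0, s2=0, s3=1, s4=0

Syndrome = 4 (error at position 4)


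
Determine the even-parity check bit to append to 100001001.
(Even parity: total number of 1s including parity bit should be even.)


Number of 1s in data: 3
Parity bit: 1

1


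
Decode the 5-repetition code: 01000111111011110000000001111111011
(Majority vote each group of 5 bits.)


Groups: 01000, 11111, 10111, 10000, 00000, 11111, 11011
Majority votes: 0110011

0110011


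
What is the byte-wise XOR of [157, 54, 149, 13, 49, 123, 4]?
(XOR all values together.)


XOR chain: 157 ^ 54 ^ 149 ^ 13 ^ 49 ^ 123 ^ 4 = 125

125


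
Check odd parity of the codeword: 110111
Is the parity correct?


Number of 1s: 5

Yes, parity is correct (5 ones)


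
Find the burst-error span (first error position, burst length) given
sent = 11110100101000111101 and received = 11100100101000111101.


XOR: 00010000000000000000

Burst at position 3, length 1


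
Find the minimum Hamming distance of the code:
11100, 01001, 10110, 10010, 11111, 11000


Comparing all pairs, minimum distance: 1
Can detect 0 errors, correct 0 errors

1


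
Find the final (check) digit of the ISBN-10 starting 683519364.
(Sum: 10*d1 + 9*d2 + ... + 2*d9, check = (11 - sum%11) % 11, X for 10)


Weighted sum: 280
280 mod 11 = 5

Check digit: 6


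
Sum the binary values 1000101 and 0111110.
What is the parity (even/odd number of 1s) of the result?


1000101 = 69
0111110 = 62
Sum = 131 = 10000011
1s count = 3

odd parity (3 ones in 10000011)


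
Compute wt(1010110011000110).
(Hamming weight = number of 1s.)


Counting 1s in 1010110011000110

8


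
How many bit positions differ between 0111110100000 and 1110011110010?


XOR: 1001101010010
Count of 1s: 6

6


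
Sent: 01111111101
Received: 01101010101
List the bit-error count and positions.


XOR: 00010101000

3 error(s) at position(s): 3, 5, 7


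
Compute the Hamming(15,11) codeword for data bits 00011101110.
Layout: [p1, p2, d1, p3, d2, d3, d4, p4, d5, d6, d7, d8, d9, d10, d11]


Parity bits: p1=1, p2=1, p3=0, p4=1

110000111101110


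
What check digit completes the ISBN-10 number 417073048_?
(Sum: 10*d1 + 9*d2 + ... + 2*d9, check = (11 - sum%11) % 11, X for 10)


Weighted sum: 190
190 mod 11 = 3

Check digit: 8


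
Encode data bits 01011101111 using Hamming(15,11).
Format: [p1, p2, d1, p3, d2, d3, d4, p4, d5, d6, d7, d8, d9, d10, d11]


Parity bits: p1=1, p2=0, p3=0, p4=0

100010101101111


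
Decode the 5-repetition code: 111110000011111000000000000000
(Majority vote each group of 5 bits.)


Groups: 11111, 00000, 11111, 00000, 00000, 00000
Majority votes: 101000

101000


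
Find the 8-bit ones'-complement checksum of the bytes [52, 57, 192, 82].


Sum = 383 mod 256 = 127
Complement = 128

128


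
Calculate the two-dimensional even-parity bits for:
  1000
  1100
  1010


Row parities: 100
Column parities: 1110

Row P: 100, Col P: 1110, Corner: 1


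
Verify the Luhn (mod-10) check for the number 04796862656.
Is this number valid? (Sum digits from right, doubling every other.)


Luhn sum = 60
60 mod 10 = 0

Valid (Luhn sum mod 10 = 0)


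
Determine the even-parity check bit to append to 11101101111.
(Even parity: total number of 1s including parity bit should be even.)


Number of 1s in data: 9
Parity bit: 1

1


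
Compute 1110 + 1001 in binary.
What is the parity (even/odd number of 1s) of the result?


1110 = 14
1001 = 9
Sum = 23 = 10111
1s count = 4

even parity (4 ones in 10111)


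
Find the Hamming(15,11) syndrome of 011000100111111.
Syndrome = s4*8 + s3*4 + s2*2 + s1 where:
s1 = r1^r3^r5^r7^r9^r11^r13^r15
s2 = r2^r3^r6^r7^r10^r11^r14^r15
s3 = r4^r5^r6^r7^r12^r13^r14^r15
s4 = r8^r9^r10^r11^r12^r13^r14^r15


s1=1, s2=1, s3=1, s4=0

Syndrome = 7 (error at position 7)


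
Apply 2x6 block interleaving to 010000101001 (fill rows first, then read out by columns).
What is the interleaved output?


Matrix:
  010000
  101001
Read columns: 011001000001

011001000001


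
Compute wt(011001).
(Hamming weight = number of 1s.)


Counting 1s in 011001

3


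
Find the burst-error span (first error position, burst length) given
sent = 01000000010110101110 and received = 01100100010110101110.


XOR: 00100100000000000000

Burst at position 2, length 4


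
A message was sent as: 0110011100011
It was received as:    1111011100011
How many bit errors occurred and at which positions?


XOR: 1001000000000

2 error(s) at position(s): 0, 3


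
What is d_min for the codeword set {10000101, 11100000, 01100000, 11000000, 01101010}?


Comparing all pairs, minimum distance: 1
Can detect 0 errors, correct 0 errors

1


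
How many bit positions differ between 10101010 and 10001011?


XOR: 00100001
Count of 1s: 2

2


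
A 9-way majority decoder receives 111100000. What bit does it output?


Ones: 4 out of 9
Threshold: 5

0 (4/9 voted 1)


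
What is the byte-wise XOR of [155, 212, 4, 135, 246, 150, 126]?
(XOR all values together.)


XOR chain: 155 ^ 212 ^ 4 ^ 135 ^ 246 ^ 150 ^ 126 = 210

210


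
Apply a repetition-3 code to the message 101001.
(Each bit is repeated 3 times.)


Each bit -> 3 copies

111000111000000111


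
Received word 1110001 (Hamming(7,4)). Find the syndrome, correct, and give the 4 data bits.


Syndrome = 7: error at position 7

Data: 1000 (corrected bit 7)


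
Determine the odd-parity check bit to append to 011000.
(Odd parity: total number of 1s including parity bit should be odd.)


Number of 1s in data: 2
Parity bit: 1

1


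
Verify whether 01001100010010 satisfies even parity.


Number of 1s: 5

No, parity error (5 ones)


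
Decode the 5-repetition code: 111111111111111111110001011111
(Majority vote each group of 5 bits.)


Groups: 11111, 11111, 11111, 11111, 00010, 11111
Majority votes: 111101

111101


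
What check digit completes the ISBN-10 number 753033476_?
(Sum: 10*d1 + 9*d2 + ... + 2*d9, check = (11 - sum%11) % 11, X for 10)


Weighted sum: 221
221 mod 11 = 1

Check digit: X


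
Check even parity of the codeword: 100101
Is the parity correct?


Number of 1s: 3

No, parity error (3 ones)


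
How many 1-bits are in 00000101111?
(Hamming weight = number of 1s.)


Counting 1s in 00000101111

5


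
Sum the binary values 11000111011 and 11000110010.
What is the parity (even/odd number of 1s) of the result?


11000111011 = 1595
11000110010 = 1586
Sum = 3181 = 110001101101
1s count = 7

odd parity (7 ones in 110001101101)


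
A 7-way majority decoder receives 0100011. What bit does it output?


Ones: 3 out of 7
Threshold: 4

0 (3/7 voted 1)


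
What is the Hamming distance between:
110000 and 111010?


XOR: 001010
Count of 1s: 2

2


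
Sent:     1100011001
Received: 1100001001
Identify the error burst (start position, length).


XOR: 0000010000

Burst at position 5, length 1


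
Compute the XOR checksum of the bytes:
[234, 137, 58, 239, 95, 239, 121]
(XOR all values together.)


XOR chain: 234 ^ 137 ^ 58 ^ 239 ^ 95 ^ 239 ^ 121 = 127

127


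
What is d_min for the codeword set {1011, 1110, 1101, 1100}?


Comparing all pairs, minimum distance: 1
Can detect 0 errors, correct 0 errors

1


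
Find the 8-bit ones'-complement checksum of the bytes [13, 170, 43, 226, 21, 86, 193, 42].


Sum = 794 mod 256 = 26
Complement = 229

229


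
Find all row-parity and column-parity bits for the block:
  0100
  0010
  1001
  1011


Row parities: 1101
Column parities: 0100

Row P: 1101, Col P: 0100, Corner: 1


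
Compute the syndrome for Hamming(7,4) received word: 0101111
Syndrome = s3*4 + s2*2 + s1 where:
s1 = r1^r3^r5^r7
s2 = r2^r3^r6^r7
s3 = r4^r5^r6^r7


s1=0, s2=1, s3=0

Syndrome = 2 (error at position 2)


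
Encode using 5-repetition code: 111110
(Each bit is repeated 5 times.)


Each bit -> 5 copies

111111111111111111111111100000


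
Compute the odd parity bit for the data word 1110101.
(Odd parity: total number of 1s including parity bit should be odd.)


Number of 1s in data: 5
Parity bit: 0

0


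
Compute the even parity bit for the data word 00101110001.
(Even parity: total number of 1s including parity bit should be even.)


Number of 1s in data: 5
Parity bit: 1

1


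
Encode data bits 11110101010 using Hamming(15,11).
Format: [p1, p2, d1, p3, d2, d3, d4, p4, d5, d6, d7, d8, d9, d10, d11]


Parity bits: p1=1, p2=1, p3=1, p4=1

111111110101010


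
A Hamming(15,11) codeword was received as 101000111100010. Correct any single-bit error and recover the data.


Syndrome = 0: no error detected

Data: 10011100010 (no errors)


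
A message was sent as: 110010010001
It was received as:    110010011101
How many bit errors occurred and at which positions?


XOR: 000000001100

2 error(s) at position(s): 8, 9


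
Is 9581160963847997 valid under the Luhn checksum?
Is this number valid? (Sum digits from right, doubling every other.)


Luhn sum = 86
86 mod 10 = 6

Invalid (Luhn sum mod 10 = 6)


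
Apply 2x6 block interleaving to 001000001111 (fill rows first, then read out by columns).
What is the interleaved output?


Matrix:
  001000
  001111
Read columns: 000011010101

000011010101


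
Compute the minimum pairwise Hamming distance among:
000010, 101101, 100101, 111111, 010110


Comparing all pairs, minimum distance: 1
Can detect 0 errors, correct 0 errors

1


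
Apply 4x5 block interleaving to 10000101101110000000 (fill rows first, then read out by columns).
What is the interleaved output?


Matrix:
  10000
  10110
  11100
  00000
Read columns: 11100010011001000000

11100010011001000000


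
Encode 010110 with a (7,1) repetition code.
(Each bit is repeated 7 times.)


Each bit -> 7 copies

000000011111110000000111111111111110000000


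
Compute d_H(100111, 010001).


XOR: 110110
Count of 1s: 4

4


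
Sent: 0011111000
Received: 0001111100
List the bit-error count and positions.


XOR: 0010000100

2 error(s) at position(s): 2, 7


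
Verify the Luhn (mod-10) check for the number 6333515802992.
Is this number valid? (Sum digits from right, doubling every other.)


Luhn sum = 64
64 mod 10 = 4

Invalid (Luhn sum mod 10 = 4)


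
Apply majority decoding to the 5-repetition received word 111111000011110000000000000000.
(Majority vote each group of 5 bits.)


Groups: 11111, 10000, 11110, 00000, 00000, 00000
Majority votes: 101000

101000


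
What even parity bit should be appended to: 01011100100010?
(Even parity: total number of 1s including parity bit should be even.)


Number of 1s in data: 6
Parity bit: 0

0


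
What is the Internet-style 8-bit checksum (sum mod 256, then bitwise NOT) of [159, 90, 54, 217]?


Sum = 520 mod 256 = 8
Complement = 247

247


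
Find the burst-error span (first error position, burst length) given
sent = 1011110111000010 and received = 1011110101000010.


XOR: 0000000010000000

Burst at position 8, length 1


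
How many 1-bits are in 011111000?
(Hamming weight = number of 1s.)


Counting 1s in 011111000

5


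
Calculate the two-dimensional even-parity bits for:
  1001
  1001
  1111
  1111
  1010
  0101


Row parities: 000000
Column parities: 1111

Row P: 000000, Col P: 1111, Corner: 0


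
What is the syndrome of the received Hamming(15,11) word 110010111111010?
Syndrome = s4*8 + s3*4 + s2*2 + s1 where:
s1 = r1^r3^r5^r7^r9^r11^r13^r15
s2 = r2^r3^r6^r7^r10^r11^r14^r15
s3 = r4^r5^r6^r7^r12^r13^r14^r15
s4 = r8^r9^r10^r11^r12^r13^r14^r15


s1=1, s2=1, s3=0, s4=0

Syndrome = 3 (error at position 3)


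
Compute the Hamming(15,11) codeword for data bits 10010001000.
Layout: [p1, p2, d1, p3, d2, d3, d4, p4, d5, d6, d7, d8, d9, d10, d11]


Parity bits: p1=0, p2=0, p3=0, p4=1

001000110001000


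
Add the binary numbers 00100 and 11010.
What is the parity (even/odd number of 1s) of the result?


00100 = 4
11010 = 26
Sum = 30 = 11110
1s count = 4

even parity (4 ones in 11110)


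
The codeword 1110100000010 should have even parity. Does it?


Number of 1s: 5

No, parity error (5 ones)


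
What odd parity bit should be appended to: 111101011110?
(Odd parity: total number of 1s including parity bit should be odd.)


Number of 1s in data: 9
Parity bit: 0

0


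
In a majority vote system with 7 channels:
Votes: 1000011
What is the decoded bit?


Ones: 3 out of 7
Threshold: 4

0 (3/7 voted 1)


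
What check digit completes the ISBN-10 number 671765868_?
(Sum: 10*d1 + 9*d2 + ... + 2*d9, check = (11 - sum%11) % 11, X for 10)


Weighted sum: 307
307 mod 11 = 10

Check digit: 1


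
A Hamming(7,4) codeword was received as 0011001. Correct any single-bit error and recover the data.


Syndrome = 0: no error detected

Data: 1001 (no errors)


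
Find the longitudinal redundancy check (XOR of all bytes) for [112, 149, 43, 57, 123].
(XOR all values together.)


XOR chain: 112 ^ 149 ^ 43 ^ 57 ^ 123 = 140

140


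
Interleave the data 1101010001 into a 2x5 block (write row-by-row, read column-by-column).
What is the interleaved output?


Matrix:
  11010
  10001
Read columns: 1110001001

1110001001


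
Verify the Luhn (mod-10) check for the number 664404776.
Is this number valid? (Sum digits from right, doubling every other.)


Luhn sum = 47
47 mod 10 = 7

Invalid (Luhn sum mod 10 = 7)


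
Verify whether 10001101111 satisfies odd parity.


Number of 1s: 7

Yes, parity is correct (7 ones)


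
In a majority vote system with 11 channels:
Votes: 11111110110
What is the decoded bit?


Ones: 9 out of 11
Threshold: 6

1 (9/11 voted 1)


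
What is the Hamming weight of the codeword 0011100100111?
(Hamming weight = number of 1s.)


Counting 1s in 0011100100111

7


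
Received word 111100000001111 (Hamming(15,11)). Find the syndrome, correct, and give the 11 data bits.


Syndrome = 4: error at position 4

Data: 10000001111 (corrected bit 4)


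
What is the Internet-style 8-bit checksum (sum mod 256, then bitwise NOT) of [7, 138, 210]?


Sum = 355 mod 256 = 99
Complement = 156

156


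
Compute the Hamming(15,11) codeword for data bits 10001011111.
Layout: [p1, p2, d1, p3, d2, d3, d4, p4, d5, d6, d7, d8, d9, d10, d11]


Parity bits: p1=1, p2=0, p3=0, p4=0

101000001011111


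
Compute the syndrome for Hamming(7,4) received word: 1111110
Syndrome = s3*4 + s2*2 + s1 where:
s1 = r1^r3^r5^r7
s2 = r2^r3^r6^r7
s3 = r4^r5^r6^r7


s1=1, s2=1, s3=1

Syndrome = 7 (error at position 7)


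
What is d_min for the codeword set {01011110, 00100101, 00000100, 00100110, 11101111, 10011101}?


Comparing all pairs, minimum distance: 2
Can detect 1 errors, correct 0 errors

2


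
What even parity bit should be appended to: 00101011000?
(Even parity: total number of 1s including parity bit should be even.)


Number of 1s in data: 4
Parity bit: 0

0


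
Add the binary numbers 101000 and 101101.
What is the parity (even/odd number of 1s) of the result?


101000 = 40
101101 = 45
Sum = 85 = 1010101
1s count = 4

even parity (4 ones in 1010101)


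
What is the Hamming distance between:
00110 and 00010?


XOR: 00100
Count of 1s: 1

1


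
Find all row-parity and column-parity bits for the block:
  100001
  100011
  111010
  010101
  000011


Row parities: 01010
Column parities: 101110

Row P: 01010, Col P: 101110, Corner: 0


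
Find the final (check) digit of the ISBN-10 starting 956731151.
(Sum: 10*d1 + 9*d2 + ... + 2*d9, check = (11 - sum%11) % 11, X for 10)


Weighted sum: 276
276 mod 11 = 1

Check digit: X


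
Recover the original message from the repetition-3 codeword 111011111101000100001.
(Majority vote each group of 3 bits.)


Groups: 111, 011, 111, 101, 000, 100, 001
Majority votes: 1111000

1111000


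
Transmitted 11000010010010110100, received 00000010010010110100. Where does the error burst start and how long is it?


XOR: 11000000000000000000

Burst at position 0, length 2


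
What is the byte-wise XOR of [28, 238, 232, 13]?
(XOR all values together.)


XOR chain: 28 ^ 238 ^ 232 ^ 13 = 23

23


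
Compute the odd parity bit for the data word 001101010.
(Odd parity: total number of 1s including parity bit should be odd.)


Number of 1s in data: 4
Parity bit: 1

1


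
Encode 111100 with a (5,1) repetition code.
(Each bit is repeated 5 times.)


Each bit -> 5 copies

111111111111111111110000000000


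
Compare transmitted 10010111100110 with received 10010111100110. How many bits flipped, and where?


XOR: 00000000000000

0 errors (received matches sent)


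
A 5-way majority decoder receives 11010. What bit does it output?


Ones: 3 out of 5
Threshold: 3

1 (3/5 voted 1)


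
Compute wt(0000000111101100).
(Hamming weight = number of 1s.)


Counting 1s in 0000000111101100

6


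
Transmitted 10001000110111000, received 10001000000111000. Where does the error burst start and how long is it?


XOR: 00000000110000000

Burst at position 8, length 2


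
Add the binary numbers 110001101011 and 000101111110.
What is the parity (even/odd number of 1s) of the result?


110001101011 = 3179
000101111110 = 382
Sum = 3561 = 110111101001
1s count = 8

even parity (8 ones in 110111101001)


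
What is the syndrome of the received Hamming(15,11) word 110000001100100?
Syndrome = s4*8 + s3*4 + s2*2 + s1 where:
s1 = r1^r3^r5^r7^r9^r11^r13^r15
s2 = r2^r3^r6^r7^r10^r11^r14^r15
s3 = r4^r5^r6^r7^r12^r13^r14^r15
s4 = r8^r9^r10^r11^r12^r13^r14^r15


s1=1, s2=0, s3=1, s4=1

Syndrome = 13 (error at position 13)


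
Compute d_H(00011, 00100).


XOR: 00111
Count of 1s: 3

3


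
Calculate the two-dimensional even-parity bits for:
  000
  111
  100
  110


Row parities: 0110
Column parities: 101

Row P: 0110, Col P: 101, Corner: 0


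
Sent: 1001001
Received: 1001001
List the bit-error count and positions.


XOR: 0000000

0 errors (received matches sent)


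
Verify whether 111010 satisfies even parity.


Number of 1s: 4

Yes, parity is correct (4 ones)


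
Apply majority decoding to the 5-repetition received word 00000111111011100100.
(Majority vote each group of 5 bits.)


Groups: 00000, 11111, 10111, 00100
Majority votes: 0110

0110


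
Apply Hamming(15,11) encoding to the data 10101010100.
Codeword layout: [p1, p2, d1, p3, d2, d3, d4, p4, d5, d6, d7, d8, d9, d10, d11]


Parity bits: p1=0, p2=1, p3=0, p4=1

011001011010100


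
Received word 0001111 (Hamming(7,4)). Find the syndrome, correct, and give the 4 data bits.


Syndrome = 0: no error detected

Data: 0111 (no errors)


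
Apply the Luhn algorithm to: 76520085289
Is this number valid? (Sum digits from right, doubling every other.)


Luhn sum = 46
46 mod 10 = 6

Invalid (Luhn sum mod 10 = 6)


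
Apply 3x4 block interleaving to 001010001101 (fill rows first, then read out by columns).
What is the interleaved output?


Matrix:
  0010
  1000
  1101
Read columns: 011001100001

011001100001


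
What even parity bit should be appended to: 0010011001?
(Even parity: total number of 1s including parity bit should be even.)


Number of 1s in data: 4
Parity bit: 0

0


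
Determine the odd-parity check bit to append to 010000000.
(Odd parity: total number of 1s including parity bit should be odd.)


Number of 1s in data: 1
Parity bit: 0

0


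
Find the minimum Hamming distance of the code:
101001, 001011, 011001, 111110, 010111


Comparing all pairs, minimum distance: 2
Can detect 1 errors, correct 0 errors

2


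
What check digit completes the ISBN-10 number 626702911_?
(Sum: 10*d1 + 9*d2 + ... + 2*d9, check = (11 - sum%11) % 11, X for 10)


Weighted sum: 226
226 mod 11 = 6

Check digit: 5


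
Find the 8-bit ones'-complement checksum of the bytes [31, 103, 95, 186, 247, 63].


Sum = 725 mod 256 = 213
Complement = 42

42


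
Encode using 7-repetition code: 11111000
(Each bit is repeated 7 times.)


Each bit -> 7 copies

11111111111111111111111111111111111000000000000000000000


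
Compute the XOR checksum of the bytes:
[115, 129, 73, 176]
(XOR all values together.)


XOR chain: 115 ^ 129 ^ 73 ^ 176 = 11

11


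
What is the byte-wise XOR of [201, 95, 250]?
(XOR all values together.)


XOR chain: 201 ^ 95 ^ 250 = 108

108


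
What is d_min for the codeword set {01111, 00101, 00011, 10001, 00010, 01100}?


Comparing all pairs, minimum distance: 1
Can detect 0 errors, correct 0 errors

1


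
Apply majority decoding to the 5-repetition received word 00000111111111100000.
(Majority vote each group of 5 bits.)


Groups: 00000, 11111, 11111, 00000
Majority votes: 0110

0110


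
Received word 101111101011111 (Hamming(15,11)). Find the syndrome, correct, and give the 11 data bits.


Syndrome = 0: no error detected

Data: 11111011111 (no errors)


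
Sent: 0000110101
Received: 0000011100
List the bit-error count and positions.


XOR: 0000101001

3 error(s) at position(s): 4, 6, 9


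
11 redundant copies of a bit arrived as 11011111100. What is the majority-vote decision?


Ones: 8 out of 11
Threshold: 6

1 (8/11 voted 1)


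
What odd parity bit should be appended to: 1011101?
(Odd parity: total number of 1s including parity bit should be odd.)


Number of 1s in data: 5
Parity bit: 0

0


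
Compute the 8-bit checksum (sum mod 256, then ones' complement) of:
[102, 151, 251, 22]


Sum = 526 mod 256 = 14
Complement = 241

241


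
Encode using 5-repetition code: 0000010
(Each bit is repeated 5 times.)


Each bit -> 5 copies

00000000000000000000000001111100000


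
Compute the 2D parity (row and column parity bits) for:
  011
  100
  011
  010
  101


Row parities: 01010
Column parities: 011

Row P: 01010, Col P: 011, Corner: 0


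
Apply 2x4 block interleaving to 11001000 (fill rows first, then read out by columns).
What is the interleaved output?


Matrix:
  1100
  1000
Read columns: 11100000

11100000


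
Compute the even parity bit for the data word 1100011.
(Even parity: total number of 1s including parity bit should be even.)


Number of 1s in data: 4
Parity bit: 0

0


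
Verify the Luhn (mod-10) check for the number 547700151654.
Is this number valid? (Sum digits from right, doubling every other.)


Luhn sum = 37
37 mod 10 = 7

Invalid (Luhn sum mod 10 = 7)


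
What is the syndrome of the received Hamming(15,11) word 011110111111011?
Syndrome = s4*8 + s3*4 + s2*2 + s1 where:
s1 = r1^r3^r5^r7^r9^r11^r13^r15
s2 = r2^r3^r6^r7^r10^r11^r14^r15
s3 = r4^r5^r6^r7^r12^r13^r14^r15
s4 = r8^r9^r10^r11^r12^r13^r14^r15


s1=0, s2=1, s3=0, s4=1

Syndrome = 10 (error at position 10)


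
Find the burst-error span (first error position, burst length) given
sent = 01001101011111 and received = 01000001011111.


XOR: 00001100000000

Burst at position 4, length 2


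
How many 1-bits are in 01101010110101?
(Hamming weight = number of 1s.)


Counting 1s in 01101010110101

8


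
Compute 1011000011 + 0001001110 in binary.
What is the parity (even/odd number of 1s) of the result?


1011000011 = 707
0001001110 = 78
Sum = 785 = 1100010001
1s count = 4

even parity (4 ones in 1100010001)


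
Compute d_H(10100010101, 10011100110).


XOR: 00111110011
Count of 1s: 7

7


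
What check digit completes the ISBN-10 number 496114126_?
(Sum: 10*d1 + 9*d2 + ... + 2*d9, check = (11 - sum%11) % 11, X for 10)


Weighted sum: 224
224 mod 11 = 4

Check digit: 7


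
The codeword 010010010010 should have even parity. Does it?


Number of 1s: 4

Yes, parity is correct (4 ones)


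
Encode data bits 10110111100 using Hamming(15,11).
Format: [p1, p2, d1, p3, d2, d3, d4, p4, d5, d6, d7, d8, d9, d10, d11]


Parity bits: p1=0, p2=1, p3=0, p4=0

011001100111100


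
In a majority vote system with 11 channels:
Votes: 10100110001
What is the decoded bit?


Ones: 5 out of 11
Threshold: 6

0 (5/11 voted 1)


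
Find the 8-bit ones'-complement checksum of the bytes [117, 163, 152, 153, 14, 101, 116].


Sum = 816 mod 256 = 48
Complement = 207

207


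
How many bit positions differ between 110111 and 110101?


XOR: 000010
Count of 1s: 1

1


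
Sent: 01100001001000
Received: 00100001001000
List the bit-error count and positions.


XOR: 01000000000000

1 error(s) at position(s): 1


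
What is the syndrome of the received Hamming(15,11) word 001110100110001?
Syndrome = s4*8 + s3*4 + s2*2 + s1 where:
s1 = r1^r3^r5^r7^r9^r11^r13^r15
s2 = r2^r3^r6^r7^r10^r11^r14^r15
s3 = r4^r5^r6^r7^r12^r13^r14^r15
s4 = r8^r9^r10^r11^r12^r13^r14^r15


s1=1, s2=1, s3=0, s4=1

Syndrome = 11 (error at position 11)


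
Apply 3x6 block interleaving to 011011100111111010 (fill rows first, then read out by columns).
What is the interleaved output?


Matrix:
  011011
  100111
  111010
Read columns: 011101101010111110

011101101010111110


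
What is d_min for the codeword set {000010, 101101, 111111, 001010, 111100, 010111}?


Comparing all pairs, minimum distance: 1
Can detect 0 errors, correct 0 errors

1


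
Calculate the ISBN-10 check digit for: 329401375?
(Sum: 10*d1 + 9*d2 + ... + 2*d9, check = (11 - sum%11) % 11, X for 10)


Weighted sum: 196
196 mod 11 = 9

Check digit: 2


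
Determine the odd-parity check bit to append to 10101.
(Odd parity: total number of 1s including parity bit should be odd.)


Number of 1s in data: 3
Parity bit: 0

0


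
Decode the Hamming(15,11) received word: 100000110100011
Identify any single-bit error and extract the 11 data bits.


Syndrome = 5: error at position 5

Data: 01010100011 (corrected bit 5)


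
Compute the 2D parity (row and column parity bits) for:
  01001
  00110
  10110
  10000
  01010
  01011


Row parities: 001101
Column parities: 01000

Row P: 001101, Col P: 01000, Corner: 1


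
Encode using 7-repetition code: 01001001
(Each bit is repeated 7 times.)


Each bit -> 7 copies

00000001111111000000000000001111111000000000000001111111


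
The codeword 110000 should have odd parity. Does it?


Number of 1s: 2

No, parity error (2 ones)


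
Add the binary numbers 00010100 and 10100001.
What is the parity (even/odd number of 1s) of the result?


00010100 = 20
10100001 = 161
Sum = 181 = 10110101
1s count = 5

odd parity (5 ones in 10110101)


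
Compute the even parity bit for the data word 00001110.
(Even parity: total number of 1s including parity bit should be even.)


Number of 1s in data: 3
Parity bit: 1

1


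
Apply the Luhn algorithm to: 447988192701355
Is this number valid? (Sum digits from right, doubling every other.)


Luhn sum = 71
71 mod 10 = 1

Invalid (Luhn sum mod 10 = 1)


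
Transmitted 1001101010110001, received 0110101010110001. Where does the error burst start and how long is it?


XOR: 1111000000000000

Burst at position 0, length 4


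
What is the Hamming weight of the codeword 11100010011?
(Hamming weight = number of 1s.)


Counting 1s in 11100010011

6


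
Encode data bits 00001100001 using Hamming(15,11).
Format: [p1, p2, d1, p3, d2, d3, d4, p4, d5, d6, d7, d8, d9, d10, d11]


Parity bits: p1=0, p2=0, p3=1, p4=1

000100011100001


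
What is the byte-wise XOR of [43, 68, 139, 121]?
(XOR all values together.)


XOR chain: 43 ^ 68 ^ 139 ^ 121 = 157

157


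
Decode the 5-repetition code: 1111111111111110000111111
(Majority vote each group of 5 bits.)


Groups: 11111, 11111, 11111, 00001, 11111
Majority votes: 11101

11101


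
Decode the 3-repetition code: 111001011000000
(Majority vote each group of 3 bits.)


Groups: 111, 001, 011, 000, 000
Majority votes: 10100

10100


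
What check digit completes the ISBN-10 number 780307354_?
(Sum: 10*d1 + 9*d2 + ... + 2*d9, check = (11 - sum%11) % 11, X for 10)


Weighted sum: 233
233 mod 11 = 2

Check digit: 9


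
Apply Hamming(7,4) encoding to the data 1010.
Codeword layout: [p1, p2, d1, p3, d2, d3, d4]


Parity bits: p1=1, p2=0, p3=1

1011010


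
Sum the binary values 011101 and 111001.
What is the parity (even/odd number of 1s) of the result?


011101 = 29
111001 = 57
Sum = 86 = 1010110
1s count = 4

even parity (4 ones in 1010110)


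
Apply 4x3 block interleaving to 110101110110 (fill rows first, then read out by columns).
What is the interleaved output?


Matrix:
  110
  101
  110
  110
Read columns: 111110110100

111110110100


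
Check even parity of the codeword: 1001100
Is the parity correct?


Number of 1s: 3

No, parity error (3 ones)


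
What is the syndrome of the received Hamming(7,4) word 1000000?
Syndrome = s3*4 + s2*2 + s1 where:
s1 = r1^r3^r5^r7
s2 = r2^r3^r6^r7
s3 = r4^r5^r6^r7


s1=1, s2=0, s3=0

Syndrome = 1 (error at position 1)


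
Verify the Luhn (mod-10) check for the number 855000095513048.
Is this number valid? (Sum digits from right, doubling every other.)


Luhn sum = 52
52 mod 10 = 2

Invalid (Luhn sum mod 10 = 2)


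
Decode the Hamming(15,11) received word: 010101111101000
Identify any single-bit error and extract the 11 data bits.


Syndrome = 0: no error detected

Data: 00111101000 (no errors)


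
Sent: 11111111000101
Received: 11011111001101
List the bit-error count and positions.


XOR: 00100000001000

2 error(s) at position(s): 2, 10


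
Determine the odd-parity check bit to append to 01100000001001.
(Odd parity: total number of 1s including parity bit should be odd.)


Number of 1s in data: 4
Parity bit: 1

1


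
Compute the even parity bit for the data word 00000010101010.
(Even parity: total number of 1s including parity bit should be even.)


Number of 1s in data: 4
Parity bit: 0

0


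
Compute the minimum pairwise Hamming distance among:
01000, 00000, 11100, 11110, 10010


Comparing all pairs, minimum distance: 1
Can detect 0 errors, correct 0 errors

1
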